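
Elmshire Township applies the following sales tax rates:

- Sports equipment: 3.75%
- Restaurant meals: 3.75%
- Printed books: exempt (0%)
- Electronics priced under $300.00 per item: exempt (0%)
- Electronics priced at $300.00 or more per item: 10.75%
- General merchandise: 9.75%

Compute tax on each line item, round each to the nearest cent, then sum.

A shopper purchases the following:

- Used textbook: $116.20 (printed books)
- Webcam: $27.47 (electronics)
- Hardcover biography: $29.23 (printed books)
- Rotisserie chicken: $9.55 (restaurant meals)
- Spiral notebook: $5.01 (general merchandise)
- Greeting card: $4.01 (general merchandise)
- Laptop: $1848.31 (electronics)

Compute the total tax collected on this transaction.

Used textbook $116.20: printed books → 0% → $0.00
Webcam $27.47: electronics, under $300.00 → 0% → $0.00
Hardcover biography $29.23: printed books → 0% → $0.00
Rotisserie chicken $9.55: restaurant meals → 3.75% → $0.36
Spiral notebook $5.01: general merchandise → 9.75% → $0.49
Greeting card $4.01: general merchandise → 9.75% → $0.39
Laptop $1848.31: electronics, $300.00 or more → 10.75% → $198.69
Total tax = $0.36 + $0.49 + $0.39 + $198.69 = $199.93

$199.93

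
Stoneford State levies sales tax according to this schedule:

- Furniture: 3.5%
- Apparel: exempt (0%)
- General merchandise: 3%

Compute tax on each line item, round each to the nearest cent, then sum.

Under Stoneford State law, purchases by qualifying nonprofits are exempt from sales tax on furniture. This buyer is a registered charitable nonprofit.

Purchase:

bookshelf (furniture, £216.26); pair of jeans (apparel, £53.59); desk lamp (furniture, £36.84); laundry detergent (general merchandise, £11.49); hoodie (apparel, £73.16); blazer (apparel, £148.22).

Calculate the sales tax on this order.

£0.34

Bookshelf £216.26: furniture, buyer-exempt → 0% → £0.00
Pair of jeans £53.59: apparel → 0% → £0.00
Desk lamp £36.84: furniture, buyer-exempt → 0% → £0.00
Laundry detergent £11.49: general merchandise → 3% → £0.34
Hoodie £73.16: apparel → 0% → £0.00
Blazer £148.22: apparel → 0% → £0.00
Total tax = £0.34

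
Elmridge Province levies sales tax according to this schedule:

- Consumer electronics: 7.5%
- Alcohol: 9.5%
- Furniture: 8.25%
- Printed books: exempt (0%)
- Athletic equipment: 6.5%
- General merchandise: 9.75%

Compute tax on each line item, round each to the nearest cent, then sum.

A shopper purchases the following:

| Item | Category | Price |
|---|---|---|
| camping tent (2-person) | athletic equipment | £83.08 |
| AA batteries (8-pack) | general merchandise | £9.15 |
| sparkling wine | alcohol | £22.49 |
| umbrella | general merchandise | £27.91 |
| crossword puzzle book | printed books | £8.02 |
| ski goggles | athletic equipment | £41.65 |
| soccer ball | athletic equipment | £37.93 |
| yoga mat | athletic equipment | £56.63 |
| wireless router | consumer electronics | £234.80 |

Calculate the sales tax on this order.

Camping tent (2-person) £83.08: athletic equipment → 6.5% → £5.40
AA batteries (8-pack) £9.15: general merchandise → 9.75% → £0.89
Sparkling wine £22.49: alcohol → 9.5% → £2.14
Umbrella £27.91: general merchandise → 9.75% → £2.72
Crossword puzzle book £8.02: printed books → 0% → £0.00
Ski goggles £41.65: athletic equipment → 6.5% → £2.71
Soccer ball £37.93: athletic equipment → 6.5% → £2.47
Yoga mat £56.63: athletic equipment → 6.5% → £3.68
Wireless router £234.80: consumer electronics → 7.5% → £17.61
Total tax = £5.40 + £0.89 + £2.14 + £2.72 + £2.71 + £2.47 + £3.68 + £17.61 = £37.62

£37.62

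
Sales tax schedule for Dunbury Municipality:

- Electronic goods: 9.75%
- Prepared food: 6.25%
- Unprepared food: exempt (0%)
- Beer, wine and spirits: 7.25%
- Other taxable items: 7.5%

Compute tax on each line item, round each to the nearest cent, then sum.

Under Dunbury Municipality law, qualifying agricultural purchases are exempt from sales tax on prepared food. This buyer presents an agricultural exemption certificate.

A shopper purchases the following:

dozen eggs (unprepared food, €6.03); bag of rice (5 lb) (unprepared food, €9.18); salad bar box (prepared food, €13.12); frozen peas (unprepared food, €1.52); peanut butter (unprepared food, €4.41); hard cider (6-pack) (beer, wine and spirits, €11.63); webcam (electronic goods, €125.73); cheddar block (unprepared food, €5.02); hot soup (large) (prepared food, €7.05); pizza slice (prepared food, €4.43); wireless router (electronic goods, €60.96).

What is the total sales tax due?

Dozen eggs €6.03: unprepared food → 0% → €0.00
Bag of rice (5 lb) €9.18: unprepared food → 0% → €0.00
Salad bar box €13.12: prepared food, buyer-exempt → 0% → €0.00
Frozen peas €1.52: unprepared food → 0% → €0.00
Peanut butter €4.41: unprepared food → 0% → €0.00
Hard cider (6-pack) €11.63: beer, wine and spirits → 7.25% → €0.84
Webcam €125.73: electronic goods → 9.75% → €12.26
Cheddar block €5.02: unprepared food → 0% → €0.00
Hot soup (large) €7.05: prepared food, buyer-exempt → 0% → €0.00
Pizza slice €4.43: prepared food, buyer-exempt → 0% → €0.00
Wireless router €60.96: electronic goods → 9.75% → €5.94
Total tax = €0.84 + €12.26 + €5.94 = €19.04

€19.04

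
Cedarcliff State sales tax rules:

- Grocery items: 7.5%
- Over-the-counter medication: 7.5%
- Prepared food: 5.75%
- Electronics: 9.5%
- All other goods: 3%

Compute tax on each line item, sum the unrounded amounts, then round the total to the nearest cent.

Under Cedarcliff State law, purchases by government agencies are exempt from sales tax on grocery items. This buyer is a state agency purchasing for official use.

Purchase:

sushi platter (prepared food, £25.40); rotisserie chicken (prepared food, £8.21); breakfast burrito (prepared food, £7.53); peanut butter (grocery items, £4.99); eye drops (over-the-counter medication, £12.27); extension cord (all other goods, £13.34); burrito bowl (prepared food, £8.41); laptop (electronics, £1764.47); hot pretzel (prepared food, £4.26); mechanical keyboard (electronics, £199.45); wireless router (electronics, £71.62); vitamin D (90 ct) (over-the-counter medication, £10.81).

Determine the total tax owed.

£198.60

Sushi platter £25.40: prepared food → 5.75% → £1.4605
Rotisserie chicken £8.21: prepared food → 5.75% → £0.472075
Breakfast burrito £7.53: prepared food → 5.75% → £0.432975
Peanut butter £4.99: grocery items, buyer-exempt → 0% → £0.00
Eye drops £12.27: over-the-counter medication → 7.5% → £0.92025
Extension cord £13.34: all other goods → 3% → £0.4002
Burrito bowl £8.41: prepared food → 5.75% → £0.483575
Laptop £1764.47: electronics → 9.5% → £167.62465
Hot pretzel £4.26: prepared food → 5.75% → £0.24495
Mechanical keyboard £199.45: electronics → 9.5% → £18.94775
Wireless router £71.62: electronics → 9.5% → £6.8039
Vitamin D (90 ct) £10.81: over-the-counter medication → 7.5% → £0.81075
Unrounded tax sum = £198.601575 → £198.60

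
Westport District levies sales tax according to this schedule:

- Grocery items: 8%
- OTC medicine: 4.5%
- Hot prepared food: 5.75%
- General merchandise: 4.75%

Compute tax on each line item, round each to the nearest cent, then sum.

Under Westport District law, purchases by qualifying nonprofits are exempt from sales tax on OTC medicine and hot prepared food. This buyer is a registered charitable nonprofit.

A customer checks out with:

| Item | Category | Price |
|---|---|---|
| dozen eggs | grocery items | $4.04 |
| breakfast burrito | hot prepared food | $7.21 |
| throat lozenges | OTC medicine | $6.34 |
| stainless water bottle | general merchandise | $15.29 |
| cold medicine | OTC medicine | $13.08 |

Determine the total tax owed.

$1.05

Dozen eggs $4.04: grocery items → 8% → $0.32
Breakfast burrito $7.21: hot prepared food, buyer-exempt → 0% → $0.00
Throat lozenges $6.34: OTC medicine, buyer-exempt → 0% → $0.00
Stainless water bottle $15.29: general merchandise → 4.75% → $0.73
Cold medicine $13.08: OTC medicine, buyer-exempt → 0% → $0.00
Total tax = $0.32 + $0.73 = $1.05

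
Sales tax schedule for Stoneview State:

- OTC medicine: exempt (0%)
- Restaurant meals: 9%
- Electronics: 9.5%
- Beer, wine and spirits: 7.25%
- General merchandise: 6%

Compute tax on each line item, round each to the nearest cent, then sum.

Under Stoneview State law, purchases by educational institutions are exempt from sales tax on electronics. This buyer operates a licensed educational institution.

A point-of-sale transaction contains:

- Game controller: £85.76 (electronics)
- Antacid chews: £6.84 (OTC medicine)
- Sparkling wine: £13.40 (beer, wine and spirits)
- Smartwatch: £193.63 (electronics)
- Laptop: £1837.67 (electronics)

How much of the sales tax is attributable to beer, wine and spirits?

Sparkling wine £13.40: beer, wine and spirits → 7.25% → £0.97
Tax on beer, wine and spirits = £0.97

£0.97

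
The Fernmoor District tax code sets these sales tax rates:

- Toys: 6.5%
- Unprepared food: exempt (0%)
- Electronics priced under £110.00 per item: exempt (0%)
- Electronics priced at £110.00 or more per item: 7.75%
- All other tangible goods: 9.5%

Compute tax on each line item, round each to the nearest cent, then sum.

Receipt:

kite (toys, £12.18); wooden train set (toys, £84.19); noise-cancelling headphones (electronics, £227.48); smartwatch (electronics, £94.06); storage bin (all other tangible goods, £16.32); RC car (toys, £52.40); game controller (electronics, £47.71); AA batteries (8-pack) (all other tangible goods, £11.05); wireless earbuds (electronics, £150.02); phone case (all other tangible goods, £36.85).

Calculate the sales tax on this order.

Kite £12.18: toys → 6.5% → £0.79
Wooden train set £84.19: toys → 6.5% → £5.47
Noise-cancelling headphones £227.48: electronics, £110.00 or more → 7.75% → £17.63
Smartwatch £94.06: electronics, under £110.00 → 0% → £0.00
Storage bin £16.32: all other tangible goods → 9.5% → £1.55
RC car £52.40: toys → 6.5% → £3.41
Game controller £47.71: electronics, under £110.00 → 0% → £0.00
AA batteries (8-pack) £11.05: all other tangible goods → 9.5% → £1.05
Wireless earbuds £150.02: electronics, £110.00 or more → 7.75% → £11.63
Phone case £36.85: all other tangible goods → 9.5% → £3.50
Total tax = £0.79 + £5.47 + £17.63 + £1.55 + £3.41 + £1.05 + £11.63 + £3.50 = £45.03

£45.03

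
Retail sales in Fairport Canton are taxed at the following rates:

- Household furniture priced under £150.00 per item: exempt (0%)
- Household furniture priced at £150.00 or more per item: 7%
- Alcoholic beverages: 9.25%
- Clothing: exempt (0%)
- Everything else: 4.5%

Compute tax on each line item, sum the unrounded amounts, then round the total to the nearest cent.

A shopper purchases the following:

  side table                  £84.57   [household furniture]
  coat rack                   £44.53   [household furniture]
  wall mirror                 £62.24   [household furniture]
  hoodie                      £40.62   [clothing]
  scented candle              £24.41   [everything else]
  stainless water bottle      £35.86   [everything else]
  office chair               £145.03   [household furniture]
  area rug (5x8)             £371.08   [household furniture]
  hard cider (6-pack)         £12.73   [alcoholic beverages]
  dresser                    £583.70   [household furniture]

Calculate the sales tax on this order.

£70.72

Side table £84.57: household furniture, under £150.00 → 0% → £0.00
Coat rack £44.53: household furniture, under £150.00 → 0% → £0.00
Wall mirror £62.24: household furniture, under £150.00 → 0% → £0.00
Hoodie £40.62: clothing → 0% → £0.00
Scented candle £24.41: everything else → 4.5% → £1.09845
Stainless water bottle £35.86: everything else → 4.5% → £1.6137
Office chair £145.03: household furniture, under £150.00 → 0% → £0.00
Area rug (5x8) £371.08: household furniture, £150.00 or more → 7% → £25.9756
Hard cider (6-pack) £12.73: alcoholic beverages → 9.25% → £1.177525
Dresser £583.70: household furniture, £150.00 or more → 7% → £40.859
Unrounded tax sum = £70.724275 → £70.72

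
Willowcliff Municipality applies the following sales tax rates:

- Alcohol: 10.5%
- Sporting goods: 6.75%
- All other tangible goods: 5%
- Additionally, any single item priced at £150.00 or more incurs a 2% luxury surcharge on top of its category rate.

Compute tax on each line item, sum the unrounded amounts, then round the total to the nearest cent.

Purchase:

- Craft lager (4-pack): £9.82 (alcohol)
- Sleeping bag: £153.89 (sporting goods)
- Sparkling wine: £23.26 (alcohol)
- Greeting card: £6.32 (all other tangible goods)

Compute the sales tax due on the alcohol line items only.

£3.47

Craft lager (4-pack) £9.82: alcohol → 10.5% → £1.0311
Sparkling wine £23.26: alcohol → 10.5% → £2.4423
Tax on alcohol: unrounded sum = £3.4734 → £3.47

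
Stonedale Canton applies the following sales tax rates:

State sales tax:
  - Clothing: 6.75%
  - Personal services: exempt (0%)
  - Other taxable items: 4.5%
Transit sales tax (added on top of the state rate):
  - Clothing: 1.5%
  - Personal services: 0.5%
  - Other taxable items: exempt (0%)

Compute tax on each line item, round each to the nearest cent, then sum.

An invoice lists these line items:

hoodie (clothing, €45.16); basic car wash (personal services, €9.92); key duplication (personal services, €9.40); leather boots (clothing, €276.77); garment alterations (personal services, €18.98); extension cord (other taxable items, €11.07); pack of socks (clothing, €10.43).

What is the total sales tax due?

€28.11

Hoodie €45.16: clothing → 6.75% + 1.5% transit = 8.25% → €3.73
Basic car wash €9.92: personal services → 0% + 0.5% transit = 0.5% → €0.05
Key duplication €9.40: personal services → 0% + 0.5% transit = 0.5% → €0.05
Leather boots €276.77: clothing → 6.75% + 1.5% transit = 8.25% → €22.83
Garment alterations €18.98: personal services → 0% + 0.5% transit = 0.5% → €0.09
Extension cord €11.07: other taxable items → 4.5% + 0% transit = 4.5% → €0.50
Pack of socks €10.43: clothing → 6.75% + 1.5% transit = 8.25% → €0.86
Total tax = €3.73 + €0.05 + €0.05 + €22.83 + €0.09 + €0.50 + €0.86 = €28.11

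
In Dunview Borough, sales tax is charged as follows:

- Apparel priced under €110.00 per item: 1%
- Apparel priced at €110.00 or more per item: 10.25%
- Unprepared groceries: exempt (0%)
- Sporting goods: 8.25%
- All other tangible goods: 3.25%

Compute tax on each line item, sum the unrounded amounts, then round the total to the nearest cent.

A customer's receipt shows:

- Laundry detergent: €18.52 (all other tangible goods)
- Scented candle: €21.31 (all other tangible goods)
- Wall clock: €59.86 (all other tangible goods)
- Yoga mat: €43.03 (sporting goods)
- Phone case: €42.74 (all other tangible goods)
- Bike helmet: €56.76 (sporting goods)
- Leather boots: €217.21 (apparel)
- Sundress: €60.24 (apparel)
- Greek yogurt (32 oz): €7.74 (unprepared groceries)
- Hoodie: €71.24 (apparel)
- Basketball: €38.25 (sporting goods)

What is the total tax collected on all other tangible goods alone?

€4.63

Laundry detergent €18.52: all other tangible goods → 3.25% → €0.6019
Scented candle €21.31: all other tangible goods → 3.25% → €0.692575
Wall clock €59.86: all other tangible goods → 3.25% → €1.94545
Phone case €42.74: all other tangible goods → 3.25% → €1.38905
Tax on all other tangible goods: unrounded sum = €4.628975 → €4.63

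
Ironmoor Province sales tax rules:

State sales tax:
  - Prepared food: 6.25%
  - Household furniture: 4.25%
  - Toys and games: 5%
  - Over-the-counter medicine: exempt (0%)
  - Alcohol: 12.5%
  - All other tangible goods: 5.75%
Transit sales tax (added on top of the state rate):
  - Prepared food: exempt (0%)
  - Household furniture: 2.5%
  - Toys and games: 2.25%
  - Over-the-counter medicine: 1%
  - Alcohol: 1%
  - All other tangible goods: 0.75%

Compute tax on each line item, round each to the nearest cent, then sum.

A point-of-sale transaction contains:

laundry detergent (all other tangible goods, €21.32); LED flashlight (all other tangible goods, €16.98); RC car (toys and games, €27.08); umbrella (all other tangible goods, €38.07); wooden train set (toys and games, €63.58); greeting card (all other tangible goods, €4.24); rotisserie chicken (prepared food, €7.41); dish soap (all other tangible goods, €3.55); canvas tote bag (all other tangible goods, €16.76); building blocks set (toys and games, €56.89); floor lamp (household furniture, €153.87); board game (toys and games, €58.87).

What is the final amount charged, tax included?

Laundry detergent €21.32: all other tangible goods → 5.75% + 0.75% transit = 6.5% → €1.39
LED flashlight €16.98: all other tangible goods → 5.75% + 0.75% transit = 6.5% → €1.10
RC car €27.08: toys and games → 5% + 2.25% transit = 7.25% → €1.96
Umbrella €38.07: all other tangible goods → 5.75% + 0.75% transit = 6.5% → €2.47
Wooden train set €63.58: toys and games → 5% + 2.25% transit = 7.25% → €4.61
Greeting card €4.24: all other tangible goods → 5.75% + 0.75% transit = 6.5% → €0.28
Rotisserie chicken €7.41: prepared food → 6.25% + 0% transit = 6.25% → €0.46
Dish soap €3.55: all other tangible goods → 5.75% + 0.75% transit = 6.5% → €0.23
Canvas tote bag €16.76: all other tangible goods → 5.75% + 0.75% transit = 6.5% → €1.09
Building blocks set €56.89: toys and games → 5% + 2.25% transit = 7.25% → €4.12
Floor lamp €153.87: household furniture → 4.25% + 2.5% transit = 6.75% → €10.39
Board game €58.87: toys and games → 5% + 2.25% transit = 7.25% → €4.27
Subtotal = €468.62; tax = €32.37; total due = €500.99

€500.99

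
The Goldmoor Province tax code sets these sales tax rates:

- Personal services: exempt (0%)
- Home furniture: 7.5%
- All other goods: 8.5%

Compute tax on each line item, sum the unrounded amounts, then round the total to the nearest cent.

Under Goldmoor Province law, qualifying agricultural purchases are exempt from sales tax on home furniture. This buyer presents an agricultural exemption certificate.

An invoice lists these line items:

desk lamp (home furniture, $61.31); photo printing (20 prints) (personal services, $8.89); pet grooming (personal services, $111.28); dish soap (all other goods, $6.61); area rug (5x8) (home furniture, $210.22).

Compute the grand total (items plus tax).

Desk lamp $61.31: home furniture, buyer-exempt → 0% → $0.00
Photo printing (20 prints) $8.89: personal services → 0% → $0.00
Pet grooming $111.28: personal services → 0% → $0.00
Dish soap $6.61: all other goods → 8.5% → $0.56185
Area rug (5x8) $210.22: home furniture, buyer-exempt → 0% → $0.00
Subtotal = $398.31; unrounded tax = $0.56185 → $0.56; total due = $398.87

$398.87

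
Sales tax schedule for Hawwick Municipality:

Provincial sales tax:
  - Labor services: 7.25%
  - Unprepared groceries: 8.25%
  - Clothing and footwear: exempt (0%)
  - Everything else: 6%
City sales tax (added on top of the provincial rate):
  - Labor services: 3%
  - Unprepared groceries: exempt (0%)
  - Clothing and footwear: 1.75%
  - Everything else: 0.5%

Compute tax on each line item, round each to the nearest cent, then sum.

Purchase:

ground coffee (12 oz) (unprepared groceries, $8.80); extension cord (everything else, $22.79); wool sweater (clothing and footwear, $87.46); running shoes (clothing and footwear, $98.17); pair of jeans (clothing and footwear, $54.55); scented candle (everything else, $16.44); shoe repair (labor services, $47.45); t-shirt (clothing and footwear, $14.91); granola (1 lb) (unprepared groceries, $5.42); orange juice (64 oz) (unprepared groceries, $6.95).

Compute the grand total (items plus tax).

Ground coffee (12 oz) $8.80: unprepared groceries → 8.25% + 0% city = 8.25% → $0.73
Extension cord $22.79: everything else → 6% + 0.5% city = 6.5% → $1.48
Wool sweater $87.46: clothing and footwear → 0% + 1.75% city = 1.75% → $1.53
Running shoes $98.17: clothing and footwear → 0% + 1.75% city = 1.75% → $1.72
Pair of jeans $54.55: clothing and footwear → 0% + 1.75% city = 1.75% → $0.95
Scented candle $16.44: everything else → 6% + 0.5% city = 6.5% → $1.07
Shoe repair $47.45: labor services → 7.25% + 3% city = 10.25% → $4.86
T-shirt $14.91: clothing and footwear → 0% + 1.75% city = 1.75% → $0.26
Granola (1 lb) $5.42: unprepared groceries → 8.25% + 0% city = 8.25% → $0.45
Orange juice (64 oz) $6.95: unprepared groceries → 8.25% + 0% city = 8.25% → $0.57
Subtotal = $362.94; tax = $13.62; total due = $376.56

$376.56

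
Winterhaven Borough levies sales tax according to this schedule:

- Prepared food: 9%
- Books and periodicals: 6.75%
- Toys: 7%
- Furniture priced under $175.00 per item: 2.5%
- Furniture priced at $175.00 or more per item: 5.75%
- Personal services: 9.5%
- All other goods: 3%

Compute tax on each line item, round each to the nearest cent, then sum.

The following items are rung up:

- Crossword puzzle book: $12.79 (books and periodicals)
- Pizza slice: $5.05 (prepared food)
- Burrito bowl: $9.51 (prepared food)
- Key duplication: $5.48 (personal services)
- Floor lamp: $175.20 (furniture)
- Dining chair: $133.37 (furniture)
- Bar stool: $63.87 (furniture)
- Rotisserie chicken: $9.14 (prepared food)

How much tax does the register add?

Crossword puzzle book $12.79: books and periodicals → 6.75% → $0.86
Pizza slice $5.05: prepared food → 9% → $0.45
Burrito bowl $9.51: prepared food → 9% → $0.86
Key duplication $5.48: personal services → 9.5% → $0.52
Floor lamp $175.20: furniture, $175.00 or more → 5.75% → $10.07
Dining chair $133.37: furniture, under $175.00 → 2.5% → $3.33
Bar stool $63.87: furniture, under $175.00 → 2.5% → $1.60
Rotisserie chicken $9.14: prepared food → 9% → $0.82
Total tax = $0.86 + $0.45 + $0.86 + $0.52 + $10.07 + $3.33 + $1.60 + $0.82 = $18.51

$18.51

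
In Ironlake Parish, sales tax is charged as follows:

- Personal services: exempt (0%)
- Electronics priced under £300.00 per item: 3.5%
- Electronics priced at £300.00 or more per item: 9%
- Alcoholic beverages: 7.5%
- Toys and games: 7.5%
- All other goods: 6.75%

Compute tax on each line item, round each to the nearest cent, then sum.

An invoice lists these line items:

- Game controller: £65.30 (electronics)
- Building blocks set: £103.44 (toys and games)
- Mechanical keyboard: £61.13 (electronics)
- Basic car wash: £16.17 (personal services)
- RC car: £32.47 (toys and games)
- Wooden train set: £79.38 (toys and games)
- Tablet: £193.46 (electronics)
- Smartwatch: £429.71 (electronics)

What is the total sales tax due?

Game controller £65.30: electronics, under £300.00 → 3.5% → £2.29
Building blocks set £103.44: toys and games → 7.5% → £7.76
Mechanical keyboard £61.13: electronics, under £300.00 → 3.5% → £2.14
Basic car wash £16.17: personal services → 0% → £0.00
RC car £32.47: toys and games → 7.5% → £2.44
Wooden train set £79.38: toys and games → 7.5% → £5.95
Tablet £193.46: electronics, under £300.00 → 3.5% → £6.77
Smartwatch £429.71: electronics, £300.00 or more → 9% → £38.67
Total tax = £2.29 + £7.76 + £2.14 + £2.44 + £5.95 + £6.77 + £38.67 = £66.02

£66.02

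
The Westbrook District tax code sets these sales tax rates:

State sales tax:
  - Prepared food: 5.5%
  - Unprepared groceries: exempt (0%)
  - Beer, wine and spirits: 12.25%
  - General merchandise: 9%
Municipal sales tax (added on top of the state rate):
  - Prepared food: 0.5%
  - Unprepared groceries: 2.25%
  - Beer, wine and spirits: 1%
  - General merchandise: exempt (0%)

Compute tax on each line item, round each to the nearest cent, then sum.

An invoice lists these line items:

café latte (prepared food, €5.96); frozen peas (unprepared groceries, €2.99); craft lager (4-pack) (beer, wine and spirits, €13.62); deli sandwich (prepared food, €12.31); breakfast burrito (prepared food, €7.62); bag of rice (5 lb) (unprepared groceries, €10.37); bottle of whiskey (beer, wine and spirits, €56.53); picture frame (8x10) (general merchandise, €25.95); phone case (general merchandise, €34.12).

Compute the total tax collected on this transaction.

Café latte €5.96: prepared food → 5.5% + 0.5% municipal = 6% → €0.36
Frozen peas €2.99: unprepared groceries → 0% + 2.25% municipal = 2.25% → €0.07
Craft lager (4-pack) €13.62: beer, wine and spirits → 12.25% + 1% municipal = 13.25% → €1.80
Deli sandwich €12.31: prepared food → 5.5% + 0.5% municipal = 6% → €0.74
Breakfast burrito €7.62: prepared food → 5.5% + 0.5% municipal = 6% → €0.46
Bag of rice (5 lb) €10.37: unprepared groceries → 0% + 2.25% municipal = 2.25% → €0.23
Bottle of whiskey €56.53: beer, wine and spirits → 12.25% + 1% municipal = 13.25% → €7.49
Picture frame (8x10) €25.95: general merchandise → 9% + 0% municipal = 9% → €2.34
Phone case €34.12: general merchandise → 9% + 0% municipal = 9% → €3.07
Total tax = €0.36 + €0.07 + €1.80 + €0.74 + €0.46 + €0.23 + €7.49 + €2.34 + €3.07 = €16.56

€16.56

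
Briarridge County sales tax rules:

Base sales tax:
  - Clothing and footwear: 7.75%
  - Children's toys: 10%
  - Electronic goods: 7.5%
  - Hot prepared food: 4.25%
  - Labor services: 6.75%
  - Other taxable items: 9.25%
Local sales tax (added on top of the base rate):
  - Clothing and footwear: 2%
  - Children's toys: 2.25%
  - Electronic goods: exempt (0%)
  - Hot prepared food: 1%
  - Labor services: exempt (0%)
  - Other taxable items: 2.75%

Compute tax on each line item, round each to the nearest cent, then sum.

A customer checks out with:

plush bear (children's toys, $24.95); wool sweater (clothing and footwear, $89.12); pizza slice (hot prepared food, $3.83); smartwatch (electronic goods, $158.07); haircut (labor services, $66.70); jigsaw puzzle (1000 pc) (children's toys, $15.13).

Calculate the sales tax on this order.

$30.16

Plush bear $24.95: children's toys → 10% + 2.25% local = 12.25% → $3.06
Wool sweater $89.12: clothing and footwear → 7.75% + 2% local = 9.75% → $8.69
Pizza slice $3.83: hot prepared food → 4.25% + 1% local = 5.25% → $0.20
Smartwatch $158.07: electronic goods → 7.5% + 0% local = 7.5% → $11.86
Haircut $66.70: labor services → 6.75% + 0% local = 6.75% → $4.50
Jigsaw puzzle (1000 pc) $15.13: children's toys → 10% + 2.25% local = 12.25% → $1.85
Total tax = $3.06 + $8.69 + $0.20 + $11.86 + $4.50 + $1.85 = $30.16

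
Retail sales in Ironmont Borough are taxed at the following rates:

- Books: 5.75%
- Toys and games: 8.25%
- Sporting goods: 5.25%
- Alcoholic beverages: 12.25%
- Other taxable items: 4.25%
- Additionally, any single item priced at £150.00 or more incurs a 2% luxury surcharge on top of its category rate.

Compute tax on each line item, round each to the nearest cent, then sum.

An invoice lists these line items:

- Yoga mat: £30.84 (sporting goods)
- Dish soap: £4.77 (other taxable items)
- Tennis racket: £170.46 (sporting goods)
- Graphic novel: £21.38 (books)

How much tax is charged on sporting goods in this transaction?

Yoga mat £30.84: sporting goods → 5.25% → £1.62
Tennis racket £170.46: sporting goods → 5.25% + 2% surcharge = 7.25% → £12.36
Tax on sporting goods = £1.62 + £12.36 = £13.98

£13.98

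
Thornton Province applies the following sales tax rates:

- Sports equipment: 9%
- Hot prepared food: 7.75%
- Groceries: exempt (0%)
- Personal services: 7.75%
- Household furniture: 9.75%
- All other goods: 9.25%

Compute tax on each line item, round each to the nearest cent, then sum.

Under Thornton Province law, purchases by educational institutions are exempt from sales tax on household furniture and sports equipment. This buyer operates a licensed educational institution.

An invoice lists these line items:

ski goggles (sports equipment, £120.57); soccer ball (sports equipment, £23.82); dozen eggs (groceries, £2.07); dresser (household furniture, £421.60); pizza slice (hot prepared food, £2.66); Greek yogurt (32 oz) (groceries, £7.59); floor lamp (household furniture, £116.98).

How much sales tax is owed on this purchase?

Ski goggles £120.57: sports equipment, buyer-exempt → 0% → £0.00
Soccer ball £23.82: sports equipment, buyer-exempt → 0% → £0.00
Dozen eggs £2.07: groceries → 0% → £0.00
Dresser £421.60: household furniture, buyer-exempt → 0% → £0.00
Pizza slice £2.66: hot prepared food → 7.75% → £0.21
Greek yogurt (32 oz) £7.59: groceries → 0% → £0.00
Floor lamp £116.98: household furniture, buyer-exempt → 0% → £0.00
Total tax = £0.21

£0.21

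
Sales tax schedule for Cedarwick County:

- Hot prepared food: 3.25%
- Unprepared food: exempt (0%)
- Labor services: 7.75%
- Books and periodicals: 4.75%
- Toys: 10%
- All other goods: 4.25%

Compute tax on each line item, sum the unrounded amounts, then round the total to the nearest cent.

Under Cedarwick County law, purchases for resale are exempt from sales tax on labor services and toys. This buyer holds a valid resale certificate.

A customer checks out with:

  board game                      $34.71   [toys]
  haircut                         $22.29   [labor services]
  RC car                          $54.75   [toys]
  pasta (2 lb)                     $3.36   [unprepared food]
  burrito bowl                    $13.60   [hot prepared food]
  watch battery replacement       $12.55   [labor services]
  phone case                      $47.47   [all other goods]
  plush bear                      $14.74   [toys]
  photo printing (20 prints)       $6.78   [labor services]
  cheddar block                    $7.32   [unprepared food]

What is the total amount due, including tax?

Board game $34.71: toys, buyer-exempt → 0% → $0.00
Haircut $22.29: labor services, buyer-exempt → 0% → $0.00
RC car $54.75: toys, buyer-exempt → 0% → $0.00
Pasta (2 lb) $3.36: unprepared food → 0% → $0.00
Burrito bowl $13.60: hot prepared food → 3.25% → $0.442
Watch battery replacement $12.55: labor services, buyer-exempt → 0% → $0.00
Phone case $47.47: all other goods → 4.25% → $2.017475
Plush bear $14.74: toys, buyer-exempt → 0% → $0.00
Photo printing (20 prints) $6.78: labor services, buyer-exempt → 0% → $0.00
Cheddar block $7.32: unprepared food → 0% → $0.00
Subtotal = $217.57; unrounded tax = $2.459475 → $2.46; total due = $220.03

$220.03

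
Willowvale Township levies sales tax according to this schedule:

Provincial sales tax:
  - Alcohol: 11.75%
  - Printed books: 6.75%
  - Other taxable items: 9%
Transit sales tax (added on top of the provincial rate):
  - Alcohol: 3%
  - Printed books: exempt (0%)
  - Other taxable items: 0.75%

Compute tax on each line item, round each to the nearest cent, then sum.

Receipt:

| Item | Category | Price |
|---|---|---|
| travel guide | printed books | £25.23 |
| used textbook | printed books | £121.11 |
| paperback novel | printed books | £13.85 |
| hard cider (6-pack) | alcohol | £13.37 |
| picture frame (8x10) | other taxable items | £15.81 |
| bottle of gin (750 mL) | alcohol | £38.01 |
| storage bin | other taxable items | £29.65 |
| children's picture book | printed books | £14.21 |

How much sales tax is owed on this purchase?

Travel guide £25.23: printed books → 6.75% + 0% transit = 6.75% → £1.70
Used textbook £121.11: printed books → 6.75% + 0% transit = 6.75% → £8.17
Paperback novel £13.85: printed books → 6.75% + 0% transit = 6.75% → £0.93
Hard cider (6-pack) £13.37: alcohol → 11.75% + 3% transit = 14.75% → £1.97
Picture frame (8x10) £15.81: other taxable items → 9% + 0.75% transit = 9.75% → £1.54
Bottle of gin (750 mL) £38.01: alcohol → 11.75% + 3% transit = 14.75% → £5.61
Storage bin £29.65: other taxable items → 9% + 0.75% transit = 9.75% → £2.89
Children's picture book £14.21: printed books → 6.75% + 0% transit = 6.75% → £0.96
Total tax = £1.70 + £8.17 + £0.93 + £1.97 + £1.54 + £5.61 + £2.89 + £0.96 = £23.77

£23.77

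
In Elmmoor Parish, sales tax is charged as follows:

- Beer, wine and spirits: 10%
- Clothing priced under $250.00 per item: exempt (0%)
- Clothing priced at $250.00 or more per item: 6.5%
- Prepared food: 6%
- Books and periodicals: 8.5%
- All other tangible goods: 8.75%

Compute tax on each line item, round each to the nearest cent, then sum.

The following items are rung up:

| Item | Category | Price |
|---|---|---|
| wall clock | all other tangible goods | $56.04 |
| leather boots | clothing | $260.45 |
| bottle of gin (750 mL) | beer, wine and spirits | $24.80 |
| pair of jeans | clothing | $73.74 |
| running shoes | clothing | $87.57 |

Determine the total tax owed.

Wall clock $56.04: all other tangible goods → 8.75% → $4.90
Leather boots $260.45: clothing, $250.00 or more → 6.5% → $16.93
Bottle of gin (750 mL) $24.80: beer, wine and spirits → 10% → $2.48
Pair of jeans $73.74: clothing, under $250.00 → 0% → $0.00
Running shoes $87.57: clothing, under $250.00 → 0% → $0.00
Total tax = $4.90 + $16.93 + $2.48 = $24.31

$24.31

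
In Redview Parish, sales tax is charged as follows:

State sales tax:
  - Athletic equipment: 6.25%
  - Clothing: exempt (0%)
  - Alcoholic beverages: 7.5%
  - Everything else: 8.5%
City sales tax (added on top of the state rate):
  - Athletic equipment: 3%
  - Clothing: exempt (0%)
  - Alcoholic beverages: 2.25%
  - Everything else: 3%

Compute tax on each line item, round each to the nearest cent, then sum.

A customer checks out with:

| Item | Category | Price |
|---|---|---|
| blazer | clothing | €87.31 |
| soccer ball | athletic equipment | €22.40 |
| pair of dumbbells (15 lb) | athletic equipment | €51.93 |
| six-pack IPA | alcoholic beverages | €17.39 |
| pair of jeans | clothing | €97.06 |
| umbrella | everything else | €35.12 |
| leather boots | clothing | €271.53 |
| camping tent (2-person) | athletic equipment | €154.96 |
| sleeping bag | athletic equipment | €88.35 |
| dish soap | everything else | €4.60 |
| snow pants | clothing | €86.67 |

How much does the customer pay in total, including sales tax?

Blazer €87.31: clothing → 0% + 0% city = 0% → €0.00
Soccer ball €22.40: athletic equipment → 6.25% + 3% city = 9.25% → €2.07
Pair of dumbbells (15 lb) €51.93: athletic equipment → 6.25% + 3% city = 9.25% → €4.80
Six-pack IPA €17.39: alcoholic beverages → 7.5% + 2.25% city = 9.75% → €1.70
Pair of jeans €97.06: clothing → 0% + 0% city = 0% → €0.00
Umbrella €35.12: everything else → 8.5% + 3% city = 11.5% → €4.04
Leather boots €271.53: clothing → 0% + 0% city = 0% → €0.00
Camping tent (2-person) €154.96: athletic equipment → 6.25% + 3% city = 9.25% → €14.33
Sleeping bag €88.35: athletic equipment → 6.25% + 3% city = 9.25% → €8.17
Dish soap €4.60: everything else → 8.5% + 3% city = 11.5% → €0.53
Snow pants €86.67: clothing → 0% + 0% city = 0% → €0.00
Subtotal = €917.32; tax = €35.64; total due = €952.96

€952.96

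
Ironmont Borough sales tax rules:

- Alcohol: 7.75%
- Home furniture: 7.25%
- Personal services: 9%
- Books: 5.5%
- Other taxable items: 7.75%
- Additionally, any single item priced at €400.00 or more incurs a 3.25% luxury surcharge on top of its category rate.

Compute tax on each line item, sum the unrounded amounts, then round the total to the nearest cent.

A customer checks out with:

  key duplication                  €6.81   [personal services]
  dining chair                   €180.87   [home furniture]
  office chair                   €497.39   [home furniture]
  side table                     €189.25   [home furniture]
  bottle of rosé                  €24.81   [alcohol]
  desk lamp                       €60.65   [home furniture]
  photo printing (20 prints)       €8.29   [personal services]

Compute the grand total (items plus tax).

€1054.81

Key duplication €6.81: personal services → 9% → €0.6129
Dining chair €180.87: home furniture → 7.25% → €13.113075
Office chair €497.39: home furniture → 7.25% + 3.25% surcharge = 10.5% → €52.22595
Side table €189.25: home furniture → 7.25% → €13.720625
Bottle of rosé €24.81: alcohol → 7.75% → €1.922775
Desk lamp €60.65: home furniture → 7.25% → €4.397125
Photo printing (20 prints) €8.29: personal services → 9% → €0.7461
Subtotal = €968.07; unrounded tax = €86.73855 → €86.74; total due = €1054.81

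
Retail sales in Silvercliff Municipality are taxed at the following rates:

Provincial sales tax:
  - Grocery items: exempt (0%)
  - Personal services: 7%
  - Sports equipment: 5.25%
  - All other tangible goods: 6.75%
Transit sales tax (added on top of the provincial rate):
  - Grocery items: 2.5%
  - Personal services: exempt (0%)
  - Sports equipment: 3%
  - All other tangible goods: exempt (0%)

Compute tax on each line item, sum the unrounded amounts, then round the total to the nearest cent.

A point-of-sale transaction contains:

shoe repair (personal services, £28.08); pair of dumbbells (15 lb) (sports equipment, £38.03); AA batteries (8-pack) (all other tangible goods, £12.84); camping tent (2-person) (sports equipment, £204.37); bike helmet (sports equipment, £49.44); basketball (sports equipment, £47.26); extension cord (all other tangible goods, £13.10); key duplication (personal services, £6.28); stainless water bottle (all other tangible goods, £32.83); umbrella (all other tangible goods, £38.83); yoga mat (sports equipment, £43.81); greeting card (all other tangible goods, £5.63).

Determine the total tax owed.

£40.96

Shoe repair £28.08: personal services → 7% + 0% transit = 7% → £1.9656
Pair of dumbbells (15 lb) £38.03: sports equipment → 5.25% + 3% transit = 8.25% → £3.137475
AA batteries (8-pack) £12.84: all other tangible goods → 6.75% + 0% transit = 6.75% → £0.8667
Camping tent (2-person) £204.37: sports equipment → 5.25% + 3% transit = 8.25% → £16.860525
Bike helmet £49.44: sports equipment → 5.25% + 3% transit = 8.25% → £4.0788
Basketball £47.26: sports equipment → 5.25% + 3% transit = 8.25% → £3.89895
Extension cord £13.10: all other tangible goods → 6.75% + 0% transit = 6.75% → £0.88425
Key duplication £6.28: personal services → 7% + 0% transit = 7% → £0.4396
Stainless water bottle £32.83: all other tangible goods → 6.75% + 0% transit = 6.75% → £2.216025
Umbrella £38.83: all other tangible goods → 6.75% + 0% transit = 6.75% → £2.621025
Yoga mat £43.81: sports equipment → 5.25% + 3% transit = 8.25% → £3.614325
Greeting card £5.63: all other tangible goods → 6.75% + 0% transit = 6.75% → £0.380025
Unrounded tax sum = £40.9633 → £40.96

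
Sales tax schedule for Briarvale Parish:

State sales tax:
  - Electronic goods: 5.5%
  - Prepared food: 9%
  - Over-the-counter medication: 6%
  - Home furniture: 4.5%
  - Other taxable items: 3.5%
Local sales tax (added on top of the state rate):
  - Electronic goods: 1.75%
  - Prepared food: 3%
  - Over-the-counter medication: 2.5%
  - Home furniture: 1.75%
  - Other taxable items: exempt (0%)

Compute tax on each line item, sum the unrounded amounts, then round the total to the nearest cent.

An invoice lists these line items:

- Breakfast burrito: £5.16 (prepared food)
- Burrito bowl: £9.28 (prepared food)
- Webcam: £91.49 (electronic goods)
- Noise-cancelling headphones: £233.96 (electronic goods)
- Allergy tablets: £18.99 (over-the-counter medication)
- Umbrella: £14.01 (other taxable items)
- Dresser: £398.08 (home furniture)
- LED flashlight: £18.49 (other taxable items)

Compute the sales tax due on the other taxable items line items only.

Umbrella £14.01: other taxable items → 3.5% + 0% local = 3.5% → £0.49035
LED flashlight £18.49: other taxable items → 3.5% + 0% local = 3.5% → £0.64715
Tax on other taxable items: unrounded sum = £1.1375 → £1.14

£1.14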